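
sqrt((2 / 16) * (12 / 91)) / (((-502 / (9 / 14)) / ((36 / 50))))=-81 * sqrt(546) / 15988700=-0.00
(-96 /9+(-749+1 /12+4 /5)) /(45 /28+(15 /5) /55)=-3505579 /7677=-456.63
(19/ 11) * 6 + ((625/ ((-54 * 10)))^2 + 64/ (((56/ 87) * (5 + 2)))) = 162876563/ 6286896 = 25.91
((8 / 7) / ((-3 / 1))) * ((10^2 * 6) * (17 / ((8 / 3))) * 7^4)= -3498600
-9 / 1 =-9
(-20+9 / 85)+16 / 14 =-18.75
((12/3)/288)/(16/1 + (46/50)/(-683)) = 17075/19668744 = 0.00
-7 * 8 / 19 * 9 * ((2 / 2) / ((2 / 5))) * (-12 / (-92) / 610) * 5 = -1890 / 26657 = -0.07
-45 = -45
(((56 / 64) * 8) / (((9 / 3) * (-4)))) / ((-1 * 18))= 7 / 216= 0.03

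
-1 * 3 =-3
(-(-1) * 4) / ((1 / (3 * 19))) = 228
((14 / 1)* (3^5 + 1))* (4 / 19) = 13664 / 19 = 719.16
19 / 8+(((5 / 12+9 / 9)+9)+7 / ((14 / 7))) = 391 / 24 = 16.29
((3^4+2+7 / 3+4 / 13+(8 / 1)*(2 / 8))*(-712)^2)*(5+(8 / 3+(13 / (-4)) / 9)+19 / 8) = 430098294.38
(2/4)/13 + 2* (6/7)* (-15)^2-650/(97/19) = 4562379/17654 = 258.43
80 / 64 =5 / 4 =1.25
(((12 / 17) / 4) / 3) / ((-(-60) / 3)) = 1 / 340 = 0.00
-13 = -13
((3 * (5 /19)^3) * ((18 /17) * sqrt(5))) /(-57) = -2250 * sqrt(5) /2215457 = -0.00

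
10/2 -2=3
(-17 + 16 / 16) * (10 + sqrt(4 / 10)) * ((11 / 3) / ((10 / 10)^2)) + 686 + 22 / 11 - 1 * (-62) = 490 / 3 - 176 * sqrt(10) / 15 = 126.23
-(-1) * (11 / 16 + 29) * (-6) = -1425 / 8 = -178.12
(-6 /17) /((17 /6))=-36 /289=-0.12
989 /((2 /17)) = 16813 /2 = 8406.50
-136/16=-17/2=-8.50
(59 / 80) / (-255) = -59 / 20400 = -0.00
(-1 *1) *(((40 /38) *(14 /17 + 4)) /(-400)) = 41 /3230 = 0.01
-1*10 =-10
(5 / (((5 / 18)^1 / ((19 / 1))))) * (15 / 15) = 342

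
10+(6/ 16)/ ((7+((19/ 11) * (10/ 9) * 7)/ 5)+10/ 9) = 10.03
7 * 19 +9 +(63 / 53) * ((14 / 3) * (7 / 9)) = 23264 / 159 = 146.31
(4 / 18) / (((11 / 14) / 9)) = 28 / 11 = 2.55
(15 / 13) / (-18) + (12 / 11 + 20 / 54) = 10789 / 7722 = 1.40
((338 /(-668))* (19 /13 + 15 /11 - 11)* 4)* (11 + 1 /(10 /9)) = 10829 /55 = 196.89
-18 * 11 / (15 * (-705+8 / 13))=858 / 45785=0.02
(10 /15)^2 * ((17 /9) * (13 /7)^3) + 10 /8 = 6.63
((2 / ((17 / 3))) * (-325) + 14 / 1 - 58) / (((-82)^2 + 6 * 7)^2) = -1349 / 389119426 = -0.00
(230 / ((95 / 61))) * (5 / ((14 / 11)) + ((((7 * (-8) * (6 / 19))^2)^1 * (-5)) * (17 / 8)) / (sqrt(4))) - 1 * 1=-11752677368 / 48013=-244781.15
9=9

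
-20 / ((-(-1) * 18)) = -10 / 9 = -1.11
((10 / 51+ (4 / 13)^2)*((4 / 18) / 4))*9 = 1253 / 8619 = 0.15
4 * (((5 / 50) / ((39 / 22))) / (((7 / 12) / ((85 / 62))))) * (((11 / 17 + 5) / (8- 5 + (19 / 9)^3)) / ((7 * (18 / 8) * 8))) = 171072 / 89315681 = 0.00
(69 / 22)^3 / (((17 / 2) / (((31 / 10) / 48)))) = 3394593 / 14481280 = 0.23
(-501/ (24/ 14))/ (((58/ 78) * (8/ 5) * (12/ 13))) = -987805/ 3712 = -266.11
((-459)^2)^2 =44386483761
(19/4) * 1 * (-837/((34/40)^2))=-1590300/289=-5502.77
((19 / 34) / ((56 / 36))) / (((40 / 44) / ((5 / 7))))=0.28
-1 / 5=-0.20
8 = 8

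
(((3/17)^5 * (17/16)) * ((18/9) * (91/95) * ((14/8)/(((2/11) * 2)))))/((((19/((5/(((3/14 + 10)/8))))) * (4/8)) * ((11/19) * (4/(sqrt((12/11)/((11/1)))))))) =83349 * sqrt(3)/1536118232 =0.00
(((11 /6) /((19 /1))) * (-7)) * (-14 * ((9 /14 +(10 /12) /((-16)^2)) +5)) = 4674439 /87552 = 53.39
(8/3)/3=0.89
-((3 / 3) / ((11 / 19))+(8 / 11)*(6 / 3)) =-35 / 11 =-3.18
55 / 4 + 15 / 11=665 / 44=15.11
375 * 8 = 3000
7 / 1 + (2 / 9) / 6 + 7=379 / 27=14.04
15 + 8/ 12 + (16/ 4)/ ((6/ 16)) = 79/ 3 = 26.33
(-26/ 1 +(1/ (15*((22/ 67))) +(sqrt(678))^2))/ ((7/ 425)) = 18294295/ 462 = 39598.04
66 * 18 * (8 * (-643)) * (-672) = 4106640384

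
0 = 0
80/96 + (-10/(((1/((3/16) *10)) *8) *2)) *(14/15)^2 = -3/16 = -0.19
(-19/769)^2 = 361/591361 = 0.00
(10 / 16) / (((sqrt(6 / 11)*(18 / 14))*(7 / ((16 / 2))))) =5*sqrt(66) / 54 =0.75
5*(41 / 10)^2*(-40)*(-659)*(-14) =-31017812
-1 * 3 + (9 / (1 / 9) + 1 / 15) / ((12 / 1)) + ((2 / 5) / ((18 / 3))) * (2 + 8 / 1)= 199 / 45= 4.42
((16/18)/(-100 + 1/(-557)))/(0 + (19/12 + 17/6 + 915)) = -17824/1843647399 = -0.00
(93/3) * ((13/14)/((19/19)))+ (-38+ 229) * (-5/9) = -9743/126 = -77.33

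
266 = 266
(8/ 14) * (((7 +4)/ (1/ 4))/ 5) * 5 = 176/ 7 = 25.14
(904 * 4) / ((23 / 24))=86784 / 23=3773.22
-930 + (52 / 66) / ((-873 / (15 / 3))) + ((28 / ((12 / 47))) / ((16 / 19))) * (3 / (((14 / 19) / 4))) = 274462303 / 230472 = 1190.87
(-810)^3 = -531441000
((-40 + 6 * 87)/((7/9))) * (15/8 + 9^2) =51358.82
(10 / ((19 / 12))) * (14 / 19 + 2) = 6240 / 361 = 17.29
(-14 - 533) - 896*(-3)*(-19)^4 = 350302301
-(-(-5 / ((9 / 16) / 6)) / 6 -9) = 1 / 9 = 0.11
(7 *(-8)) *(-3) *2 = 336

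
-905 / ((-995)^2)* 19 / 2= -0.01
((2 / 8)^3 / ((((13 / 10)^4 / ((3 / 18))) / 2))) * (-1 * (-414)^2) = -8926875 / 28561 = -312.55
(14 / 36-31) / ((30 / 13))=-7163 / 540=-13.26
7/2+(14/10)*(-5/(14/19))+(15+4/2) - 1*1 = 10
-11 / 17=-0.65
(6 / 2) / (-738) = -1 / 246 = -0.00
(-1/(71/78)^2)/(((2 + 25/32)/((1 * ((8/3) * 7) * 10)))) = -36341760/448649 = -81.00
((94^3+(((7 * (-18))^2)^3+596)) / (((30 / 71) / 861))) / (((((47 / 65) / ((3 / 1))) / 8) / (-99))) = -1259283170457247663728 / 47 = -26793258945898886462.30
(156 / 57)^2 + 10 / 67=184778 / 24187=7.64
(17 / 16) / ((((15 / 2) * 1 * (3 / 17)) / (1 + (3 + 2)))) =289 / 60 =4.82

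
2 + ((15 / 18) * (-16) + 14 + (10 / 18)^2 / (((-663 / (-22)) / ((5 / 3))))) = 432374 / 161109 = 2.68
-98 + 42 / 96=-1561 / 16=-97.56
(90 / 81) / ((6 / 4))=20 / 27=0.74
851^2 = 724201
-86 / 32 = -43 / 16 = -2.69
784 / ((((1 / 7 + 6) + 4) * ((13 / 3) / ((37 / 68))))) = 152292 / 15691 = 9.71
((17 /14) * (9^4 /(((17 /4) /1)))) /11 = 13122 /77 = 170.42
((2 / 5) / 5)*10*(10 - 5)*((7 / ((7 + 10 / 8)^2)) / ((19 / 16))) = 7168 / 20691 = 0.35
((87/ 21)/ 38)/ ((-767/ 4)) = -58/ 102011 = -0.00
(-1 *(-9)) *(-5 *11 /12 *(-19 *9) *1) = 28215 /4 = 7053.75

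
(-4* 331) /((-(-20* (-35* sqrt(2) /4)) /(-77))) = -7282* sqrt(2) /25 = -411.93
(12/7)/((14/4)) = 24/49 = 0.49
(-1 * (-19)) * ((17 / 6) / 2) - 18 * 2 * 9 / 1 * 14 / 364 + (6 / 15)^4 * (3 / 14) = 9869369 / 682500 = 14.46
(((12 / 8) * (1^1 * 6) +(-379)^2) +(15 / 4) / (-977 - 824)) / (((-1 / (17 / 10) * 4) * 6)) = -3518505589 / 345792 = -10175.21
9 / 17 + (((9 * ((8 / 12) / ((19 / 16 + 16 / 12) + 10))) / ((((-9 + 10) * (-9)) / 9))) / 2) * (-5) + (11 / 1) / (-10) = 64103 / 102170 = 0.63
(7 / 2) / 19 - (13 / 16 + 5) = -1711 / 304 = -5.63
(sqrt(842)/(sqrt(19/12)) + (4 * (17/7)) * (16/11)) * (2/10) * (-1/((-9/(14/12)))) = 0.96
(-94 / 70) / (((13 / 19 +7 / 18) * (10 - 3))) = -16074 / 89915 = -0.18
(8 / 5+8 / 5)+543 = 2731 / 5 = 546.20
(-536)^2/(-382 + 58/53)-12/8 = -7628485/10094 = -755.74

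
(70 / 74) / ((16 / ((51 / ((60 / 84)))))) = 2499 / 592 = 4.22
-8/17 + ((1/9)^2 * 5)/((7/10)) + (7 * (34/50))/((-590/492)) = -309356336/71087625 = -4.35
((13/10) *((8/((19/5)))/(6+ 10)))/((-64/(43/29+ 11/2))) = -5265/282112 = -0.02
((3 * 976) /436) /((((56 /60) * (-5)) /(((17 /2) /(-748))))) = 549 /33572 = 0.02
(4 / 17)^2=0.06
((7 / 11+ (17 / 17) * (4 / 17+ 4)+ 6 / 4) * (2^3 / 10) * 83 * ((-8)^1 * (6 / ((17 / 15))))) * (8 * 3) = -1367117568 / 3179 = -430046.42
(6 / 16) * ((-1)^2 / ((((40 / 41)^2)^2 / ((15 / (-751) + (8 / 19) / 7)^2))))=136519598092827 / 204321048350720000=0.00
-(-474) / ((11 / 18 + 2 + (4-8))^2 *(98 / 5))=76788 / 6125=12.54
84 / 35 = 12 / 5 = 2.40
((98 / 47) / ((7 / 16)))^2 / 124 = 12544 / 68479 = 0.18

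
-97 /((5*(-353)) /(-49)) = -4753 /1765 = -2.69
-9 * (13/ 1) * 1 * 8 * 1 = -936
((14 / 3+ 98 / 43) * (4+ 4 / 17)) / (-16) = -1.84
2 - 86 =-84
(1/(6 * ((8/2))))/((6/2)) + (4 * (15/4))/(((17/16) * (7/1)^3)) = 23111/419832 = 0.06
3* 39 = 117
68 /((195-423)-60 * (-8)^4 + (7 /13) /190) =-9880 /35740609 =-0.00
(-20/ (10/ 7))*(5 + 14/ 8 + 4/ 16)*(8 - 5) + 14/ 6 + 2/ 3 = -291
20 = 20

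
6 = 6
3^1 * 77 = 231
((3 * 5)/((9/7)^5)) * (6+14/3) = 2689120/59049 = 45.54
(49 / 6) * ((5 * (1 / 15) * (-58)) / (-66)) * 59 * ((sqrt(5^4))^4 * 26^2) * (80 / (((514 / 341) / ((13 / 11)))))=2337751204080.36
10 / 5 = 2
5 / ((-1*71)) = -5 / 71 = -0.07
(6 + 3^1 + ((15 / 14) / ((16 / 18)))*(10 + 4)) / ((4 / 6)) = 621 / 16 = 38.81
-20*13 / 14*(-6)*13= 10140 / 7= 1448.57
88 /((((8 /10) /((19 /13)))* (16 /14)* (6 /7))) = 164.12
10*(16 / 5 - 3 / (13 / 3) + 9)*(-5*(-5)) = 37400 / 13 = 2876.92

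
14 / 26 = 7 / 13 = 0.54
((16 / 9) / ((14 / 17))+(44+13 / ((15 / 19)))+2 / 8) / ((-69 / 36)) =-79223 / 2415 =-32.80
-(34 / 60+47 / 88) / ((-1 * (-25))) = -1453 / 33000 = -0.04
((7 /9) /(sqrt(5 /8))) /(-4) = -7 * sqrt(10) /90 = -0.25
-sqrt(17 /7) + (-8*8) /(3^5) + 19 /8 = 4105 /1944-sqrt(119) /7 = 0.55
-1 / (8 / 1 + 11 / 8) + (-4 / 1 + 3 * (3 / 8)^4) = -1243343 / 307200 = -4.05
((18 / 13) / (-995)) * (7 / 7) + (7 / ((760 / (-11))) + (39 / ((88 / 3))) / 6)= 1028453 / 8650928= 0.12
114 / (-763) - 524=-399926 / 763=-524.15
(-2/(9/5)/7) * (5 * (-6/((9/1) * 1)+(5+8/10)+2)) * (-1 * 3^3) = 1070/7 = 152.86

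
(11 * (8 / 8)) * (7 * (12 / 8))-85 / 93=114.59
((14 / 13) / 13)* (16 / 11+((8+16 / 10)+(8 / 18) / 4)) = 77378 / 83655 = 0.92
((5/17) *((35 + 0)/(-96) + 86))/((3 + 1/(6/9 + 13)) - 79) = -1685305/5080416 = -0.33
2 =2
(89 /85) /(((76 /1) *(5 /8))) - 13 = -104797 /8075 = -12.98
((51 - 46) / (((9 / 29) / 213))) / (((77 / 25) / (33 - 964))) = -34230875 / 33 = -1037299.24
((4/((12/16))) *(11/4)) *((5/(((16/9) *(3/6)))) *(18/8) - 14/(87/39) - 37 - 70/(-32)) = -96745/232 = -417.00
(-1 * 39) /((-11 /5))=195 /11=17.73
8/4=2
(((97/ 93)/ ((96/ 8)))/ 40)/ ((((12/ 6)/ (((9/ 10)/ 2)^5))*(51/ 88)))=0.00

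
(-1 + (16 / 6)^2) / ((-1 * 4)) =-55 / 36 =-1.53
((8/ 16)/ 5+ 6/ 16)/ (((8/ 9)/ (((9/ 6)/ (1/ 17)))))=8721/ 640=13.63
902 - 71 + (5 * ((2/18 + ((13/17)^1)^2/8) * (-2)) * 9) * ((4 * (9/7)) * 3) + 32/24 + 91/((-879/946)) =851074360/1778217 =478.61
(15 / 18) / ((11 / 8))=20 / 33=0.61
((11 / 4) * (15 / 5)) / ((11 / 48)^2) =1728 / 11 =157.09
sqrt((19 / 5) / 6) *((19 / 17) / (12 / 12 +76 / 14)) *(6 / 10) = 0.08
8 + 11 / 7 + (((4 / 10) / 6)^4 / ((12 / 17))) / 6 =9.57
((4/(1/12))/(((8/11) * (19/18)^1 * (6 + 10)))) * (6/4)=5.86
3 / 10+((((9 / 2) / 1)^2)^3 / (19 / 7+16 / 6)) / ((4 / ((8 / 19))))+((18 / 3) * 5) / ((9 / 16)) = 222676283 / 1030560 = 216.07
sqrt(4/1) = 2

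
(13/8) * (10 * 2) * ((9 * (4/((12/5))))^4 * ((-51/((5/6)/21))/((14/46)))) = -6947825625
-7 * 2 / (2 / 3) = -21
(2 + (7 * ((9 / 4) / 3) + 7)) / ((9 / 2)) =19 / 6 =3.17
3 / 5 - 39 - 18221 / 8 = -92641 / 40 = -2316.02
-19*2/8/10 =-0.48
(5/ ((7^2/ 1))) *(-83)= -415/ 49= -8.47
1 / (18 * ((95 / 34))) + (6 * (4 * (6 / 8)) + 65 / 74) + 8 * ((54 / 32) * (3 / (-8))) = 7003109 / 506160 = 13.84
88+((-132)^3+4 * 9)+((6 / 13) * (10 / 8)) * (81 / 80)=-956734861 / 416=-2299843.42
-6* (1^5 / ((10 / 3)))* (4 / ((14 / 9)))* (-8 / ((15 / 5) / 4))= 1728 / 35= 49.37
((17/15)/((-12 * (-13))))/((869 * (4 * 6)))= 17/48803040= 0.00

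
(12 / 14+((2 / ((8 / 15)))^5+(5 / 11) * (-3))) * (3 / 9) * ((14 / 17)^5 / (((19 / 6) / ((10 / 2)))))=701475427695 / 4748001808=147.74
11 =11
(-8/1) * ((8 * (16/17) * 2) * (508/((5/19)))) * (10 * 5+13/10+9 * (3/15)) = -5248217088/425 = -12348746.09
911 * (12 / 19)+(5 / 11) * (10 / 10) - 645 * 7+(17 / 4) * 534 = -697925 / 418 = -1669.68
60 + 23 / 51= 60.45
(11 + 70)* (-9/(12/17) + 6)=-2187/4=-546.75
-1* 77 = -77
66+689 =755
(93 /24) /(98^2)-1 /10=-38261 /384160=-0.10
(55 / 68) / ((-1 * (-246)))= 55 / 16728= 0.00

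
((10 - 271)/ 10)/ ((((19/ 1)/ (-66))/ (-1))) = -8613/ 95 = -90.66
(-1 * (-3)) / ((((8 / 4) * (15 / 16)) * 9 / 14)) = 112 / 45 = 2.49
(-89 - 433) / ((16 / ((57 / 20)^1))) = -14877 / 160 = -92.98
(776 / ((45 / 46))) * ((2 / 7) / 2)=35696 / 315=113.32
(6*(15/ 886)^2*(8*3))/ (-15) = -540/ 196249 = -0.00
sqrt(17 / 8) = sqrt(34) / 4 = 1.46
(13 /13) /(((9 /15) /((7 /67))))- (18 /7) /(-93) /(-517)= 0.17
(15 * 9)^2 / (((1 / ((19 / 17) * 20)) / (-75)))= -519412500 / 17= -30553676.47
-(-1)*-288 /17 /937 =-288 /15929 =-0.02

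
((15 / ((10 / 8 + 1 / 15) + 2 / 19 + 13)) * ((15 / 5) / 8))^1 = 12825 / 32882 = 0.39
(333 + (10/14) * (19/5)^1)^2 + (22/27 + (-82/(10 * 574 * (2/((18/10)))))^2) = 1491085782187/13230000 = 112704.90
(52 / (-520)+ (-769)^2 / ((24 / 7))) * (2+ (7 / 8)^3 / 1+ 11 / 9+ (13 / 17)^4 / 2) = 32365984112805017 / 46183772160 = 700808.59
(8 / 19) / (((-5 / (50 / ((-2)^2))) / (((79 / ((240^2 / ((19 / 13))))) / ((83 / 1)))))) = -79 / 3107520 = -0.00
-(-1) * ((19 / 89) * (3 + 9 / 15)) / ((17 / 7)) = 2394 / 7565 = 0.32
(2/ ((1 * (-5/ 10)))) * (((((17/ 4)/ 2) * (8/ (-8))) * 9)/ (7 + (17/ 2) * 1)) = 153/ 31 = 4.94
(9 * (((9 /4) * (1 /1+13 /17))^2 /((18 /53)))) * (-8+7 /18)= -14703525 /4624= -3179.83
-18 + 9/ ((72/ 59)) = -85/ 8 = -10.62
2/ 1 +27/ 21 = 23/ 7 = 3.29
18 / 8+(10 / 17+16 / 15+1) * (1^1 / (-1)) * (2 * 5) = -24.30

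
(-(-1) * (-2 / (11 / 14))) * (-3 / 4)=21 / 11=1.91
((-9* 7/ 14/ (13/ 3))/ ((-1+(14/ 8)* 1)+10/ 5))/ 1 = -54/ 143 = -0.38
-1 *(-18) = 18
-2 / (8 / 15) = -3.75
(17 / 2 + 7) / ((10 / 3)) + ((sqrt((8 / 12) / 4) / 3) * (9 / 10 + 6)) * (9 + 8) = 20.61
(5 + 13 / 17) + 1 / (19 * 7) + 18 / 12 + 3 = 10.27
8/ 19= 0.42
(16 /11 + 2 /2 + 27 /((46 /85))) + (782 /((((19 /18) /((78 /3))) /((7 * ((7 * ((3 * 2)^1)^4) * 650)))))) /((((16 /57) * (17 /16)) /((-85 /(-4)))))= 28664794254122487 /506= 56649791016052.35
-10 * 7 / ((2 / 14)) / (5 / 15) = -1470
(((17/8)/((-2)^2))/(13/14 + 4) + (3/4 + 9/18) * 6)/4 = 8399/4416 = 1.90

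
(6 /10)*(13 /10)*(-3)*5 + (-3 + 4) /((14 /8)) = -779 /70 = -11.13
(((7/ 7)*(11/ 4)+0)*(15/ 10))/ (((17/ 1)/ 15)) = 495/ 136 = 3.64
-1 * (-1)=1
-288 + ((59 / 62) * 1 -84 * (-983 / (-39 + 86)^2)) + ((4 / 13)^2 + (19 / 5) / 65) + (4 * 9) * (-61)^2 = 133706.48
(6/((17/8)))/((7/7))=48/17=2.82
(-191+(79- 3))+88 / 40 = -564 / 5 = -112.80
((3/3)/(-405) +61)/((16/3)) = 1544/135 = 11.44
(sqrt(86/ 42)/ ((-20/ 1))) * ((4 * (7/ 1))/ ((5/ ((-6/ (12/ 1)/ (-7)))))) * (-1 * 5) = sqrt(903)/ 210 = 0.14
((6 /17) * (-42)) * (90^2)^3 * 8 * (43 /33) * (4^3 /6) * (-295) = 48321846881280000000 /187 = 258405598295614973.26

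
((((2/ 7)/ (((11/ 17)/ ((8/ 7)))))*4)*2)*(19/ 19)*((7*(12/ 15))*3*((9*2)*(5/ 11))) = 470016/ 847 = 554.92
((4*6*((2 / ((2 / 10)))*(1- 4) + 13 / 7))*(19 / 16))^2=126090441 / 196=643318.58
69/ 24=23/ 8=2.88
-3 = -3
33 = 33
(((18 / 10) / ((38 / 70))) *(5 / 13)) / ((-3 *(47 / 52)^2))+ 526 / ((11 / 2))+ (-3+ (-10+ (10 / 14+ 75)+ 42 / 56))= 2049978193 / 12927068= 158.58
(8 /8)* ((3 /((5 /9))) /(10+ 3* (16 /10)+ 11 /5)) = 27 /85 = 0.32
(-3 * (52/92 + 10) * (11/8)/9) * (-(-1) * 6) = -2673/92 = -29.05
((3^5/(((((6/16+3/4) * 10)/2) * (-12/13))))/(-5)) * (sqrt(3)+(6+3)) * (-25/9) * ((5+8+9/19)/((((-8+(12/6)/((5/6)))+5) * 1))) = 33280 * sqrt(3)/57+99840/19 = 6266.01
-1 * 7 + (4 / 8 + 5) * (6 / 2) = 9.50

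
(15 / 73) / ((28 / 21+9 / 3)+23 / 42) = 126 / 2993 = 0.04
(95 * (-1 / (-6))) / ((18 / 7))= 665 / 108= 6.16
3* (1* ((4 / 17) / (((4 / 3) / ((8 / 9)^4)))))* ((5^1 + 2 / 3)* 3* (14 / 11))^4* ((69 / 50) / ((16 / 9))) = 56224.06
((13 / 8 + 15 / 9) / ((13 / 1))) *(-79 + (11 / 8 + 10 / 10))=-48427 / 2496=-19.40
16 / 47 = 0.34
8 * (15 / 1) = 120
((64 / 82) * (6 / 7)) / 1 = 192 / 287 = 0.67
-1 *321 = -321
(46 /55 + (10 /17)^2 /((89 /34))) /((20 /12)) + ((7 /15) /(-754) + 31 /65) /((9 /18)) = 1.53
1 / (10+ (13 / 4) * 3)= 4 / 79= 0.05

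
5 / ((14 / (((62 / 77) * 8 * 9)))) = 11160 / 539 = 20.71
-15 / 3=-5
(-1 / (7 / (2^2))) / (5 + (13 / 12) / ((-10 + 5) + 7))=-96 / 931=-0.10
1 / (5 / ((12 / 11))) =12 / 55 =0.22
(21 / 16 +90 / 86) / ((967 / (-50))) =-0.12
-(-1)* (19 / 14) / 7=19 / 98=0.19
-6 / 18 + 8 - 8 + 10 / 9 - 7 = -56 / 9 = -6.22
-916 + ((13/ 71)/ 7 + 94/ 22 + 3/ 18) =-29900153/ 32802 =-911.53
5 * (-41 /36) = -205 /36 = -5.69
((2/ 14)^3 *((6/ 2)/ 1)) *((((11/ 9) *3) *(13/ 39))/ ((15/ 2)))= 22/ 15435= 0.00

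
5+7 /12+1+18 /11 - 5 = 3.22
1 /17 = 0.06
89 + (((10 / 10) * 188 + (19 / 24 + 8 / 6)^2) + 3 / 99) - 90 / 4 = 547105 / 2112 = 259.05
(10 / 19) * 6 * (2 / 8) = 15 / 19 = 0.79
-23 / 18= -1.28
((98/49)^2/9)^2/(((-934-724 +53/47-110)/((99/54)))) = -4136/20179449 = -0.00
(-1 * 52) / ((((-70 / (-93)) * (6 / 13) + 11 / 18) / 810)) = -305538480 / 6953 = -43943.40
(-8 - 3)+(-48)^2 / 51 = 581 / 17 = 34.18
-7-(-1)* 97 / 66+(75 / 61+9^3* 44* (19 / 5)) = 2453534969 / 20130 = 121884.50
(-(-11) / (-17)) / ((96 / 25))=-275 / 1632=-0.17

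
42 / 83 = 0.51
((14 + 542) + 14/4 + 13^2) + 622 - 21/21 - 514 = 1671/2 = 835.50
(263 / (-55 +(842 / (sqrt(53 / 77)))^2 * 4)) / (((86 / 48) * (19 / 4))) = 446048 / 59466161183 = 0.00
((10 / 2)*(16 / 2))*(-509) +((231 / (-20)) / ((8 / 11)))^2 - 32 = -515578519 / 25600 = -20139.79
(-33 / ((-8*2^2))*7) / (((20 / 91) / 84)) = 441441 / 160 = 2759.01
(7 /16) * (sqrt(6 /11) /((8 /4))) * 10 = 35 * sqrt(66) /176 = 1.62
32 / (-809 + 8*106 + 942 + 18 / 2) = 0.03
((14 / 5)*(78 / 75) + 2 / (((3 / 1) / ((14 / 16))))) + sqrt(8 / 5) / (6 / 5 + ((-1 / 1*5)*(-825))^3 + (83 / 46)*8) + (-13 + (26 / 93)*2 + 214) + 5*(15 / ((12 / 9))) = 261.30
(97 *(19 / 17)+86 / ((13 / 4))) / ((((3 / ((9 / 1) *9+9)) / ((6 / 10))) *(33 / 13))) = 956.37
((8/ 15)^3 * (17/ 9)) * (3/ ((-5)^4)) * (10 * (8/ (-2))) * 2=-139264/ 1265625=-0.11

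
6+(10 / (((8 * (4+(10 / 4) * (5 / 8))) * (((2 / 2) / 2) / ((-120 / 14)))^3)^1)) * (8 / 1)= -276296838 / 30527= -9050.90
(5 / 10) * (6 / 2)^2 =9 / 2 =4.50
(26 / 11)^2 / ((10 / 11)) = 6.15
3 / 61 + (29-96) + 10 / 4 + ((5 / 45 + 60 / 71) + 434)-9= 28182235 / 77958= 361.51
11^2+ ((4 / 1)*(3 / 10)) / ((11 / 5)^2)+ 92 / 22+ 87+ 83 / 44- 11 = 98405 / 484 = 203.32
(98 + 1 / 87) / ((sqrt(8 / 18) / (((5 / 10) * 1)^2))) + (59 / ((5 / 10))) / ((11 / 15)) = 504437 / 2552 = 197.66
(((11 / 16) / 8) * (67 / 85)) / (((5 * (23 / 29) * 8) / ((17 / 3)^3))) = 6176797 / 15897600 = 0.39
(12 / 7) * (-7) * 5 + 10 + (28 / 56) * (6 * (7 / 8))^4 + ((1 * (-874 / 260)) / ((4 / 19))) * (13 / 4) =711557 / 2560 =277.95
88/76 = 1.16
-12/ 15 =-4/ 5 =-0.80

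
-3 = -3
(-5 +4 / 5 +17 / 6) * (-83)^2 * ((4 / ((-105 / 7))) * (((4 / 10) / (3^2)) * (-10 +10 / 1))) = 0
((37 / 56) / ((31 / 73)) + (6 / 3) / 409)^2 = 1228065128761 / 504134080576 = 2.44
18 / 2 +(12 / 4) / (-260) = 2337 / 260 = 8.99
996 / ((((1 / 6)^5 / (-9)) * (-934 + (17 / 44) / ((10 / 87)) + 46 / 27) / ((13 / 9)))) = 1196121738240 / 11035747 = 108386.11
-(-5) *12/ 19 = 60/ 19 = 3.16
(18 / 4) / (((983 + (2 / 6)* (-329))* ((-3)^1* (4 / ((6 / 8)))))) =-27 / 83840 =-0.00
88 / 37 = 2.38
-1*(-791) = 791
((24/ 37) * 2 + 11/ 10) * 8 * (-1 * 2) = -7096/ 185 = -38.36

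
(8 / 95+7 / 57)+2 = 629 / 285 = 2.21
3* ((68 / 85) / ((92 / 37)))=111 / 115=0.97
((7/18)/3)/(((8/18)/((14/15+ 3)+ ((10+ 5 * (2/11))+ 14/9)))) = 56819/11880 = 4.78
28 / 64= 0.44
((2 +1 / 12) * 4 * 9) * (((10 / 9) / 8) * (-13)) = -1625 / 12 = -135.42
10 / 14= 0.71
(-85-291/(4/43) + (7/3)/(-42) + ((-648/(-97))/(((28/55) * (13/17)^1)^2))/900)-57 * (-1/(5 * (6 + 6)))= -928910788691/289172520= -3212.31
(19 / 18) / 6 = 0.18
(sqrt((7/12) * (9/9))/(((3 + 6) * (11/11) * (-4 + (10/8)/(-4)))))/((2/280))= -2.75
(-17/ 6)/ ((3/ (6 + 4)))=-85/ 9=-9.44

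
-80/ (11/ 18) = -130.91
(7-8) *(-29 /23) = 29 /23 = 1.26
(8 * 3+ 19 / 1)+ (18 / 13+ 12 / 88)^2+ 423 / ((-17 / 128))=-4365752923 / 1390532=-3139.63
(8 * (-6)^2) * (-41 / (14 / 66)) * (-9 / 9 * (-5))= -1948320 / 7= -278331.43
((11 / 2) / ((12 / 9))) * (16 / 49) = 66 / 49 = 1.35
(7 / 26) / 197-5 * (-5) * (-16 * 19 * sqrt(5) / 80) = 7 / 5122-95 * sqrt(5) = -212.43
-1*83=-83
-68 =-68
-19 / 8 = -2.38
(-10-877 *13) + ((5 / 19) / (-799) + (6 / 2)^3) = -172820509 / 15181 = -11384.00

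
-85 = -85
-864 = -864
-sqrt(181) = -13.45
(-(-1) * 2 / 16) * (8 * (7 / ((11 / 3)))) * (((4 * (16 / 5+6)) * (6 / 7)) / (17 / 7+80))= 23184 / 31735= 0.73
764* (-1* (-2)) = 1528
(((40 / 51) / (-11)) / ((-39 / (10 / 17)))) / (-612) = -100 / 56907279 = -0.00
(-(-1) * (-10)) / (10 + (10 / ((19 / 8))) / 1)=-19 / 27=-0.70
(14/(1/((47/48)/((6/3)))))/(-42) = -47/288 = -0.16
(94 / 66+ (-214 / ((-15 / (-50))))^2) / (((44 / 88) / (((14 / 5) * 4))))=5642082992 / 495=11398147.46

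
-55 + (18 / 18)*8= -47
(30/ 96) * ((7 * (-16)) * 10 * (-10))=3500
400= 400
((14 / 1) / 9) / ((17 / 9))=14 / 17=0.82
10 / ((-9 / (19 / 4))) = -95 / 18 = -5.28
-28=-28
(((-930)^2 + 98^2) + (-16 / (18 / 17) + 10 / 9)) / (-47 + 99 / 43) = -18801535 / 961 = -19564.55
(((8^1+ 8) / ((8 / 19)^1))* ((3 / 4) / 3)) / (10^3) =19 / 2000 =0.01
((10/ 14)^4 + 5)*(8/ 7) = 101040/ 16807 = 6.01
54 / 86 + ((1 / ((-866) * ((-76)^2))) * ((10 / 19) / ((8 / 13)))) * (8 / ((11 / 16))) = 882071464 / 1404784931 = 0.63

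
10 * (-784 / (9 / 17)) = -133280 / 9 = -14808.89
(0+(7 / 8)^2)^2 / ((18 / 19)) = 45619 / 73728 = 0.62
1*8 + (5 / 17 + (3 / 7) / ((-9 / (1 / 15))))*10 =11684 / 1071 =10.91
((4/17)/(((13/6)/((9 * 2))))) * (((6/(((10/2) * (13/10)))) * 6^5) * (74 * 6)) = 17897988096/2873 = 6229720.88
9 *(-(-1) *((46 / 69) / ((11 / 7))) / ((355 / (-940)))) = -7896 / 781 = -10.11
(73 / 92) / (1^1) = 73 / 92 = 0.79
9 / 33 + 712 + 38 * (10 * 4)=24555 / 11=2232.27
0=0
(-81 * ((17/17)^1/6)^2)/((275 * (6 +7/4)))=-9/8525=-0.00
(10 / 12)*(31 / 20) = 31 / 24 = 1.29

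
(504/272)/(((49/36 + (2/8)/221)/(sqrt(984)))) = 14742 * sqrt(246)/5419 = 42.67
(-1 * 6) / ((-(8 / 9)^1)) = 27 / 4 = 6.75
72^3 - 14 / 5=373245.20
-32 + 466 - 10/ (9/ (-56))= 4466/ 9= 496.22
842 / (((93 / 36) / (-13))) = -131352 / 31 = -4237.16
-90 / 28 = -3.21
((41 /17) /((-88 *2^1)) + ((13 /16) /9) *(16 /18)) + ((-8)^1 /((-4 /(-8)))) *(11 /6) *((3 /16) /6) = -206029 /242352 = -0.85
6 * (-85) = -510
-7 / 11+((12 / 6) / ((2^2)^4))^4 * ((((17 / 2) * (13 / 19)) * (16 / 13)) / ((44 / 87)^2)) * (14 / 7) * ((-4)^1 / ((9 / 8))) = -0.64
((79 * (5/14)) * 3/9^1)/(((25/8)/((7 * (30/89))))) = 7.10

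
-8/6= -4/3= -1.33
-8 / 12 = -2 / 3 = -0.67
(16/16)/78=1/78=0.01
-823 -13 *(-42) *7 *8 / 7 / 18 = -1741 / 3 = -580.33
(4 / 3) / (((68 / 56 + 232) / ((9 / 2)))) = 84 / 3265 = 0.03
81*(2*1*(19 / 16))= 1539 / 8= 192.38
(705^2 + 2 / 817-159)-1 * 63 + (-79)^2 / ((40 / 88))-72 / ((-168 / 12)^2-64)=22940784942 / 44935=510532.66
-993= -993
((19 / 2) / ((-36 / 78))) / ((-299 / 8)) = 38 / 69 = 0.55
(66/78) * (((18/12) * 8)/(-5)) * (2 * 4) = -16.25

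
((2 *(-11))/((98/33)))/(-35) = 363/1715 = 0.21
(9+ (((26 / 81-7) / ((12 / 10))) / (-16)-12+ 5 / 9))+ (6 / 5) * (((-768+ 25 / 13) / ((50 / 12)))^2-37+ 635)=169525496212621 / 4106700000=41280.22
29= 29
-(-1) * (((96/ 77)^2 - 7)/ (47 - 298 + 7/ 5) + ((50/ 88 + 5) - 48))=-313808221/ 7399392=-42.41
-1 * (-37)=37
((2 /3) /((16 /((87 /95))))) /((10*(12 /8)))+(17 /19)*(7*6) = 428429 /11400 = 37.58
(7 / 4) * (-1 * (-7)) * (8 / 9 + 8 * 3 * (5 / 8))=7007 / 36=194.64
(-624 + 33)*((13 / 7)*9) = -69147 / 7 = -9878.14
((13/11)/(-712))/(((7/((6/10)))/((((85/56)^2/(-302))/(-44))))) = -56355/2284580114432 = -0.00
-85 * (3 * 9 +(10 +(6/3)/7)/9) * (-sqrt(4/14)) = 16745 * sqrt(14)/49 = 1278.65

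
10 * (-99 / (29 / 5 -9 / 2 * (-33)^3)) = -0.01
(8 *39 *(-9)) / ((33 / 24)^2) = -179712 / 121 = -1485.22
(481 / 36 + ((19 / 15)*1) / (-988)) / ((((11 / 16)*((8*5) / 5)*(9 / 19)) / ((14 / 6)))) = 188993 / 15795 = 11.97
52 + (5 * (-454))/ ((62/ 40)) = -1412.52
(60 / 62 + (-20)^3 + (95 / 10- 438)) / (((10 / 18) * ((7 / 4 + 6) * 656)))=-4702563 / 1576040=-2.98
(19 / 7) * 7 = 19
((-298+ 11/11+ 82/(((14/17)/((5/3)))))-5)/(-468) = 2857/9828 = 0.29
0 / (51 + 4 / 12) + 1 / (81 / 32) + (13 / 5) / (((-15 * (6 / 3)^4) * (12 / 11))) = 49913 / 129600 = 0.39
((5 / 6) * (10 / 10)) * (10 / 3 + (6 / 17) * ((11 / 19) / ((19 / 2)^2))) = 2917055 / 1049427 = 2.78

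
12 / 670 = 6 / 335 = 0.02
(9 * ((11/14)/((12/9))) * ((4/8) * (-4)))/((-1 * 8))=297/224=1.33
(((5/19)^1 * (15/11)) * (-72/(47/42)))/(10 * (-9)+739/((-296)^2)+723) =-19871308800/544799954941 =-0.04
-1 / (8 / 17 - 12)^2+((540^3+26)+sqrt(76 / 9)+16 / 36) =2*sqrt(19) / 3+54442242356407 / 345744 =157464029.34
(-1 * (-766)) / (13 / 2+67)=1532 / 147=10.42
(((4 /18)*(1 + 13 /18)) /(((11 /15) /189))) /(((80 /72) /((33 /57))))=1953 /38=51.39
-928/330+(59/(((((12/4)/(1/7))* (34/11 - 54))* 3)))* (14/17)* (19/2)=-2786009/942480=-2.96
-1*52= -52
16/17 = 0.94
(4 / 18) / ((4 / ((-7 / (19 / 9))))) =-7 / 38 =-0.18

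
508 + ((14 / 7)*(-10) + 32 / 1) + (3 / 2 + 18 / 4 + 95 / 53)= 27973 / 53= 527.79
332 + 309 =641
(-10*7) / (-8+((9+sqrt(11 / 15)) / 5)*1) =175*sqrt(165) / 7202+81375 / 7202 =11.61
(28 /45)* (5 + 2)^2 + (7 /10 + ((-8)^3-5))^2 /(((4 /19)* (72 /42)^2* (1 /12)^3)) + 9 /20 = 335033101399 /450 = 744518003.11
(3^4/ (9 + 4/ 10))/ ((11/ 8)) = 3240/ 517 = 6.27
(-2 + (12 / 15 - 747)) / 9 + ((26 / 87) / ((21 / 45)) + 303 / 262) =-64889407 / 797790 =-81.34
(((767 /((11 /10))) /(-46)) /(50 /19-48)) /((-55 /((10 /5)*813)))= -11847849 /1199473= -9.88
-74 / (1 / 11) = -814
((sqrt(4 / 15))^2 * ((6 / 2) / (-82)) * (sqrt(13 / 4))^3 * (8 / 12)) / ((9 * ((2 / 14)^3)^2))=-1529437 * sqrt(13) / 11070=-498.14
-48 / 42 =-8 / 7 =-1.14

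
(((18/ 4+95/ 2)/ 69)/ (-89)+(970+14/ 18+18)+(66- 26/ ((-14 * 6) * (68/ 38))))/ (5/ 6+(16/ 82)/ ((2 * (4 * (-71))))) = 26930115019937/ 21264207342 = 1266.45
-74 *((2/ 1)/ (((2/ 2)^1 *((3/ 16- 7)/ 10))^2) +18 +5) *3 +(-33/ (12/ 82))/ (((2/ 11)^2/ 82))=-26870803235/ 47524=-565415.44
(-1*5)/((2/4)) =-10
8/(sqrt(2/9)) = 12* sqrt(2) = 16.97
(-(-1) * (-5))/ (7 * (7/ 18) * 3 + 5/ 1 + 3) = -30/ 97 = -0.31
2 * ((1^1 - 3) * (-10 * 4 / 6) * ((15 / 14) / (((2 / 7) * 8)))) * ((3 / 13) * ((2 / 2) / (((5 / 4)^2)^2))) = 384 / 325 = 1.18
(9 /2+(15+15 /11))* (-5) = -2295 /22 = -104.32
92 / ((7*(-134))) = -46 / 469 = -0.10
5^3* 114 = 14250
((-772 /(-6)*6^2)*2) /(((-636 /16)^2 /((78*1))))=1284608 /2809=457.32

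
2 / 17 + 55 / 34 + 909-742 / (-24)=192097 / 204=941.65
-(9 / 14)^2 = -81 / 196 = -0.41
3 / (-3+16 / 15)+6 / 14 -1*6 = -7.12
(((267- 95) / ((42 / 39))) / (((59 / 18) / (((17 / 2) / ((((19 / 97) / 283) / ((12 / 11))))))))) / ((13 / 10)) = 43344030960 / 86317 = 502149.41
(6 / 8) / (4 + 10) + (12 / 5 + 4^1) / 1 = 1807 / 280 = 6.45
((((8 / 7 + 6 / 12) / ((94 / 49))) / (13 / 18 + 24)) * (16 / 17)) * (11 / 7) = 0.05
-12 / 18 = -2 / 3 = -0.67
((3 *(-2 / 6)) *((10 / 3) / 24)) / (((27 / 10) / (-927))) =2575 / 54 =47.69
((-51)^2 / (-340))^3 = -3581577 / 8000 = -447.70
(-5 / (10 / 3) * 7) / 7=-3 / 2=-1.50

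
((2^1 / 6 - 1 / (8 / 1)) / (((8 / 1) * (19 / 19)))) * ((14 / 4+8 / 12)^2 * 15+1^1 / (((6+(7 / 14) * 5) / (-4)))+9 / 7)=1865195 / 274176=6.80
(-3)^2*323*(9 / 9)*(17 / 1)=49419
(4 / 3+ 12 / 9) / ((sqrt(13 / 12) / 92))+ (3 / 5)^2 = 9 / 25+ 1472 * sqrt(39) / 39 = 236.07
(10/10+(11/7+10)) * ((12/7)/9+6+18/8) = 15598/147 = 106.11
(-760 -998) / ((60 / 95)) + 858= -3851 / 2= -1925.50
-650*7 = -4550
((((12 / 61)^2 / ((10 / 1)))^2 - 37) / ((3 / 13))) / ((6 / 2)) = -53.44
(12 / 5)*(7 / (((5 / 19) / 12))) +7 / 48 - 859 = -111329 / 1200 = -92.77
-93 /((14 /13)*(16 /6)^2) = -10881 /896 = -12.14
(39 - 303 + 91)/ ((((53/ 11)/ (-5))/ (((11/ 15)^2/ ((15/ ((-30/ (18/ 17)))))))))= -3914471/ 21465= -182.37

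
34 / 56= 17 / 28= 0.61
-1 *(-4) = 4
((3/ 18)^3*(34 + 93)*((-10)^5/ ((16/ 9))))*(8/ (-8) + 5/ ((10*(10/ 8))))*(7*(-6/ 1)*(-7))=11668125/ 2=5834062.50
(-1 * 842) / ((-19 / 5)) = 4210 / 19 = 221.58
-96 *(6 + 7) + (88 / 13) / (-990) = -1248.01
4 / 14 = 2 / 7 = 0.29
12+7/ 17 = 211/ 17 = 12.41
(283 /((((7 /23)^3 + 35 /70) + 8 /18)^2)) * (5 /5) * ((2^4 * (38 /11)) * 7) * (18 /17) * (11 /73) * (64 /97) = 66550689631531155456 /5462050781169713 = 12184.19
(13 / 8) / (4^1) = 13 / 32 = 0.41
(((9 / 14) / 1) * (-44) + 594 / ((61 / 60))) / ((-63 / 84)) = -316536 / 427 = -741.30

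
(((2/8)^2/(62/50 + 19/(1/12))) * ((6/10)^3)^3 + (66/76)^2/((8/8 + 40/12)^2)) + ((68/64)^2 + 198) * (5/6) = 165.98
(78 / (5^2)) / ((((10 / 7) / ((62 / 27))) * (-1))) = -5642 / 1125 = -5.02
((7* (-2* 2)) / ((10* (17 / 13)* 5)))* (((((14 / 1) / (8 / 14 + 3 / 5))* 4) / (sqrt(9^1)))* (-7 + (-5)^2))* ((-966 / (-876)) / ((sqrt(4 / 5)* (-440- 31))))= 5743192* sqrt(5) / 39941585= 0.32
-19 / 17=-1.12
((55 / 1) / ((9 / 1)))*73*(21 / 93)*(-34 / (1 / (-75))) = 23889250 / 93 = 256873.66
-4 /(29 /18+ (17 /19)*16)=-1368 /5447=-0.25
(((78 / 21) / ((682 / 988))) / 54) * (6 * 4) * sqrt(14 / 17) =51376 * sqrt(238) / 365211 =2.17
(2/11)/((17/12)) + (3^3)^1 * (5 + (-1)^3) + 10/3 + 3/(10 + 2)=250681/2244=111.71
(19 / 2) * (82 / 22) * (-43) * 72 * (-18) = 21706056 / 11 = 1973277.82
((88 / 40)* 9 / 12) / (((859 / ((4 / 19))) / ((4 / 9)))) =44 / 244815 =0.00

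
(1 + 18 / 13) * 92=2852 / 13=219.38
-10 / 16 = -5 / 8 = -0.62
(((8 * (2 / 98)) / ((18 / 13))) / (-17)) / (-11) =52 / 82467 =0.00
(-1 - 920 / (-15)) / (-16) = -181 / 48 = -3.77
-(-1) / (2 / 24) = 12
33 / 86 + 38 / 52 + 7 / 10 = 10143 / 5590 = 1.81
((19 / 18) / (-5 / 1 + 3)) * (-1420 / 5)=1349 / 9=149.89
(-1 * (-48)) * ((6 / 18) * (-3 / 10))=-24 / 5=-4.80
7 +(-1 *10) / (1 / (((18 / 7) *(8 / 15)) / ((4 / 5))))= -10.14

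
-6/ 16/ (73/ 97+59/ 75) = -21825/ 89584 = -0.24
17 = 17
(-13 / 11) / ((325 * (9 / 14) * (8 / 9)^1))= -7 / 1100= -0.01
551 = 551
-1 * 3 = -3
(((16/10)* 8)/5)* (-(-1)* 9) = 576/25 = 23.04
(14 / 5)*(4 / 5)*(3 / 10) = 84 / 125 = 0.67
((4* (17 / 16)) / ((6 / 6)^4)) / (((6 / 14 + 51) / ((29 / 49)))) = 0.05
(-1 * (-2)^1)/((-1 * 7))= -2/7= -0.29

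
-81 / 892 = -0.09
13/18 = 0.72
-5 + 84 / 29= -61 / 29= -2.10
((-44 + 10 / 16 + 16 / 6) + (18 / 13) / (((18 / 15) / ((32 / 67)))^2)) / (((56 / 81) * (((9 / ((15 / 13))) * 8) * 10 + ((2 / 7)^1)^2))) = -10717734321 / 114211651840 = -0.09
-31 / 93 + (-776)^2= 1806527 / 3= 602175.67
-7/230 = -0.03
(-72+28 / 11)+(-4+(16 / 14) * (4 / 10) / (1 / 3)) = -27752 / 385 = -72.08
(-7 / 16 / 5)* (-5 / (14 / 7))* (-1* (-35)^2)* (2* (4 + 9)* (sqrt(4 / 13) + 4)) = -111475 / 4 - 8575* sqrt(13) / 8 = -31733.45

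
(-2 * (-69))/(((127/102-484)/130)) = -1829880/49241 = -37.16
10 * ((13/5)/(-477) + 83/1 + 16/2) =434044/477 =909.95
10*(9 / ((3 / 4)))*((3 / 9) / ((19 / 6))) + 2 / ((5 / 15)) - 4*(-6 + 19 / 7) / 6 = 8308 / 399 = 20.82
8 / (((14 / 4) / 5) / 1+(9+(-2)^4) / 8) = 320 / 153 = 2.09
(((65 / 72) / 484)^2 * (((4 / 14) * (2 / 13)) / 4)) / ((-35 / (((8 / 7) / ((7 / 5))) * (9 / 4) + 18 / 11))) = -845 / 222729667776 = -0.00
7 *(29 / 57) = 203 / 57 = 3.56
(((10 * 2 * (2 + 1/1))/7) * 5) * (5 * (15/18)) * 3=3750/7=535.71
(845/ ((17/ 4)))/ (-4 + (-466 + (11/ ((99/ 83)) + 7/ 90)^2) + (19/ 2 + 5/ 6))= -0.53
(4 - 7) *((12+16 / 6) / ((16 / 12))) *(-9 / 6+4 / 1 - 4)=99 / 2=49.50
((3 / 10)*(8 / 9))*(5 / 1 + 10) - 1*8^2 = -60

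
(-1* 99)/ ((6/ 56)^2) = -8624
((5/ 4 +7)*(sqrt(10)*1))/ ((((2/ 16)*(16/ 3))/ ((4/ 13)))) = 99*sqrt(10)/ 26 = 12.04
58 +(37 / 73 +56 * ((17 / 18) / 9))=380699 / 5913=64.38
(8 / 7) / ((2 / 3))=1.71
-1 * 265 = -265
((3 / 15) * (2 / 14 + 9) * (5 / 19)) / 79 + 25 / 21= 1.20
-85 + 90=5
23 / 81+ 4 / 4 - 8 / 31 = 2576 / 2511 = 1.03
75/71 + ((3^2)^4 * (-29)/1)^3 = -489060351531692664/71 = -6888173965235107.94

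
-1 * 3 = -3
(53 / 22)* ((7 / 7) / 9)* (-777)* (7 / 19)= -96089 / 1254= -76.63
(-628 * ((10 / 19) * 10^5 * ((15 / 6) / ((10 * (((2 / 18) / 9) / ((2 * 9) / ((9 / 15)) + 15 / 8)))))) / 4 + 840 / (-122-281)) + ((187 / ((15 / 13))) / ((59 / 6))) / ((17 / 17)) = -12047638685448616 / 2258815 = -5333610182.97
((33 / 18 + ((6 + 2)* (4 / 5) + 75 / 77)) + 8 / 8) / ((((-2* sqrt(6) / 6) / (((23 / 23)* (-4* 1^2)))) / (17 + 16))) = 23579* sqrt(6) / 35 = 1650.19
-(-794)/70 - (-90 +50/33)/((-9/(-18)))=217501/1155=188.31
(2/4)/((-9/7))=-7/18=-0.39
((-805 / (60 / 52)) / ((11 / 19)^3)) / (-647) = 14355887 / 2583471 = 5.56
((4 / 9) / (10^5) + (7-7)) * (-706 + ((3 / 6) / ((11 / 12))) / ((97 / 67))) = -7529 / 2400750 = -0.00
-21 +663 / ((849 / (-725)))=-166168 / 283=-587.17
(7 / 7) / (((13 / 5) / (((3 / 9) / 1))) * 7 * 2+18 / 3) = 5 / 576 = 0.01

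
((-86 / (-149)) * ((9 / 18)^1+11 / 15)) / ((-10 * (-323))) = 1591 / 7219050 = 0.00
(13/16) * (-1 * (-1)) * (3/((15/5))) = 0.81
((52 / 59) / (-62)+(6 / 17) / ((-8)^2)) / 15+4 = 59689903 / 14924640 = 4.00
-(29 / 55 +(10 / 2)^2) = -1404 / 55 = -25.53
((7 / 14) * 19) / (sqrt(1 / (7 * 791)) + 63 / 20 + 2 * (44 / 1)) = 1917850690 / 18401272273-26600 * sqrt(113) / 18401272273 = 0.10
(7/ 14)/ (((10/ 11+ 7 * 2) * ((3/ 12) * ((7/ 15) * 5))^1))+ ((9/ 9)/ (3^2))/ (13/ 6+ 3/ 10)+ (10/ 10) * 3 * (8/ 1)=1535669/ 63714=24.10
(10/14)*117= 585/7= 83.57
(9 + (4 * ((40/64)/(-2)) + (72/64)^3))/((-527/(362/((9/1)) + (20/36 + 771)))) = -17158141/1214208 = -14.13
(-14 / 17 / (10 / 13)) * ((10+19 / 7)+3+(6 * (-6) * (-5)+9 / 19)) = -339209 / 1615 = -210.04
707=707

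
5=5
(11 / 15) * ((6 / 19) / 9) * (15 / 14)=11 / 399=0.03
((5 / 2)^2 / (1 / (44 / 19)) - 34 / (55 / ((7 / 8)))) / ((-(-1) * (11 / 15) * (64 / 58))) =5066793 / 294272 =17.22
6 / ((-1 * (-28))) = 3 / 14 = 0.21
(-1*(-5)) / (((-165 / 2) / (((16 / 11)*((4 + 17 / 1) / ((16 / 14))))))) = -196 / 121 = -1.62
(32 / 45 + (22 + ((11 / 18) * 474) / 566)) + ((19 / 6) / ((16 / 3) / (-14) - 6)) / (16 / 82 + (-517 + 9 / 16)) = 894755170709 / 38527424730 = 23.22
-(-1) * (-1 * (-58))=58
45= 45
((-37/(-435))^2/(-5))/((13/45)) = -1369/273325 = -0.01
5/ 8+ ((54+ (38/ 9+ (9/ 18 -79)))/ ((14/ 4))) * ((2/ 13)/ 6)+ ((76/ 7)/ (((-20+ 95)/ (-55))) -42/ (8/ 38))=-20342531/ 98280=-206.99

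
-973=-973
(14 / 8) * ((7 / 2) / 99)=0.06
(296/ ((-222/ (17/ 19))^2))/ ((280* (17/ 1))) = 17/ 16829820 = 0.00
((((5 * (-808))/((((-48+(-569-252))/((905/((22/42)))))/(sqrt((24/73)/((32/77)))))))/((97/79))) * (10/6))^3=5500767305617665375000000 * sqrt(16863)/783293186492267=911940167004.20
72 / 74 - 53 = -1925 / 37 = -52.03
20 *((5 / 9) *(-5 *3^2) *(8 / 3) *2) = -8000 / 3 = -2666.67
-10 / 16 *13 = -65 / 8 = -8.12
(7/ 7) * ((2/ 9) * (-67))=-134/ 9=-14.89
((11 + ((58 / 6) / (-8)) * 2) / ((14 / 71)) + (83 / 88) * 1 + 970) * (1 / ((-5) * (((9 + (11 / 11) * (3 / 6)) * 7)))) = -937373 / 307230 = -3.05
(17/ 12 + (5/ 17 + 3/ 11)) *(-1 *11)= -4451/ 204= -21.82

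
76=76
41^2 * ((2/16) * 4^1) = 1681/2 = 840.50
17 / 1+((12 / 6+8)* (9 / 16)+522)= 4357 / 8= 544.62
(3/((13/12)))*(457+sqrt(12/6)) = 36*sqrt(2)/13+16452/13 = 1269.45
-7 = -7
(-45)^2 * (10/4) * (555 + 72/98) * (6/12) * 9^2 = 22332823875/196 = 113942978.95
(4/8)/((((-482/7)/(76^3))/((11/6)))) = -4225144/723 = -5843.91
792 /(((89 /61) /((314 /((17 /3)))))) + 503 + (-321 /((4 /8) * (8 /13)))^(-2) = 805758916189255 /26347274577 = 30582.25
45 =45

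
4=4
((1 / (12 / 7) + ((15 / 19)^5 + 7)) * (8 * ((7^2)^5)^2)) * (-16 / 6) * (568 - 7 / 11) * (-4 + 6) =-15240136610995797806203.70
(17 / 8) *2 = 17 / 4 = 4.25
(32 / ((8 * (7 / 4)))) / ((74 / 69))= 552 / 259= 2.13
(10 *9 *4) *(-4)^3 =-23040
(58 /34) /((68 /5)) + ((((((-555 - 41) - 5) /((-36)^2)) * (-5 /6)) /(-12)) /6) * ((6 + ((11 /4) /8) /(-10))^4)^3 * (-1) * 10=406858558429673916137718757501130616548291209 /3730923348665473962250076160000000000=109050366.47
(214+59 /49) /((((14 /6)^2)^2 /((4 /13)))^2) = 1106971920 /47738317081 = 0.02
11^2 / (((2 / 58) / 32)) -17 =112271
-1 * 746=-746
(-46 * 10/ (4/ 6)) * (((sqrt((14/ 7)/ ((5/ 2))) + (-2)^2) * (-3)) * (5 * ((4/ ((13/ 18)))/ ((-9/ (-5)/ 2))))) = 331200 * sqrt(5)/ 13 + 3312000/ 13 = 311737.36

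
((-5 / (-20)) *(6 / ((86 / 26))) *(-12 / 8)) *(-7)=819 / 172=4.76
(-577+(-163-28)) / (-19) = 768 / 19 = 40.42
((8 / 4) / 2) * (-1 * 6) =-6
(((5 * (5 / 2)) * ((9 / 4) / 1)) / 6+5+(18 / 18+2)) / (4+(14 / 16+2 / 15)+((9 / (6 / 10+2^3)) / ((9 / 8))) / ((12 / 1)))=18705 / 7498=2.49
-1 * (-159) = 159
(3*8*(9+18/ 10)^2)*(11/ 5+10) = 4269024/ 125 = 34152.19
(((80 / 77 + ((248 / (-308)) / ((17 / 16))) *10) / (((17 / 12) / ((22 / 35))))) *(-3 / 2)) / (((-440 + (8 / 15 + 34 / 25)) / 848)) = -1959897600 / 232651069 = -8.42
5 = 5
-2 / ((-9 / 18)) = 4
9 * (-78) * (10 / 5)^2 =-2808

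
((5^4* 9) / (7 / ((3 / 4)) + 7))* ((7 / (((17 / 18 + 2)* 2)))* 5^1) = 2046.83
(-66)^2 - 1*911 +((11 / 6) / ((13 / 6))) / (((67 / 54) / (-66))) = 3399.99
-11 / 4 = -2.75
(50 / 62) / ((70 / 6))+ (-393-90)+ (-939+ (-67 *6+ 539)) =-278830 / 217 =-1284.93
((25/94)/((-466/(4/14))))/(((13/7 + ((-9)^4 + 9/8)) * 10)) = -10/4025401433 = -0.00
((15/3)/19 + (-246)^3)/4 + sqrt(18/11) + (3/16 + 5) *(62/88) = -49781864217/13376 + 3 *sqrt(22)/11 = -3721729.00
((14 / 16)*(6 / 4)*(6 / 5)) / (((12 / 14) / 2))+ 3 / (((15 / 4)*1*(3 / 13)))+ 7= 1697 / 120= 14.14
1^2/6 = 1/6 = 0.17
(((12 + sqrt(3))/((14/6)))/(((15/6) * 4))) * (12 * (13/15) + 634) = 4833 * sqrt(3)/175 + 57996/175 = 379.24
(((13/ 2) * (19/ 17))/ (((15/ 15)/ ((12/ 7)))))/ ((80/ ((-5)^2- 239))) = -79287/ 2380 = -33.31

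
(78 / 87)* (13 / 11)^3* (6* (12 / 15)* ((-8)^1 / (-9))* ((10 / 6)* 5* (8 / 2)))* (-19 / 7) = -1389207040 / 2431737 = -571.28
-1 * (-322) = 322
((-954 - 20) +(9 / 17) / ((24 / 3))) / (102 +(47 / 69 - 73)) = -9139395 / 278528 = -32.81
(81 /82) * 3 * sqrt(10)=243 * sqrt(10) /82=9.37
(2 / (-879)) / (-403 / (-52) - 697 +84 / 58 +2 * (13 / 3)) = 232 / 69247327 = 0.00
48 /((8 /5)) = 30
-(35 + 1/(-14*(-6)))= -2941/84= -35.01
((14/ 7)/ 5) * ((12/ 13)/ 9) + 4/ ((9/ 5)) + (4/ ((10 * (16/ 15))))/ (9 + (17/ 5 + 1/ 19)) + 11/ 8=781141/ 212940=3.67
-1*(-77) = 77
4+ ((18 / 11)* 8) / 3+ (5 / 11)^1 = 97 / 11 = 8.82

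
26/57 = 0.46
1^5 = 1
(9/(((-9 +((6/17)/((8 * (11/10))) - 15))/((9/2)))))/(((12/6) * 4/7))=-35343/23896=-1.48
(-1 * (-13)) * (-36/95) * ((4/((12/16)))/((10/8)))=-9984/475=-21.02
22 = 22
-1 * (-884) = 884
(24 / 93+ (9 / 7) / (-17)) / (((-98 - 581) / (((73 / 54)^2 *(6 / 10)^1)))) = -3586417 / 12173478660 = -0.00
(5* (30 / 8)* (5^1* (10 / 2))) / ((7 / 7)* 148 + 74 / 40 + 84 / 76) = 59375 / 19121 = 3.11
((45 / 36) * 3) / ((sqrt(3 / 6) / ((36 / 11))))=135 * sqrt(2) / 11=17.36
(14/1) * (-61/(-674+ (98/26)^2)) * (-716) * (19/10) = -981705452/557525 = -1760.83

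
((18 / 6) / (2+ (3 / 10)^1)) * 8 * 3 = 31.30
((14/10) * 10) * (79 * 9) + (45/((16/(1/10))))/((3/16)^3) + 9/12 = 119969/12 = 9997.42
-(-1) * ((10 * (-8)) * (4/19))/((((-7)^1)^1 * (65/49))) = 448/247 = 1.81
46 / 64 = 23 / 32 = 0.72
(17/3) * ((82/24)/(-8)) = -2.42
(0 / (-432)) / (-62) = 0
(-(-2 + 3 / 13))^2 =529 / 169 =3.13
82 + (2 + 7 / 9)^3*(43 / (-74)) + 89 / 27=3929519 / 53946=72.84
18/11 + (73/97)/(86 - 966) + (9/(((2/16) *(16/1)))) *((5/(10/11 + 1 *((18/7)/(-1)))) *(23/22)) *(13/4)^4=-1102798253531/699269120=-1577.07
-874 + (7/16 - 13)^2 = -716.18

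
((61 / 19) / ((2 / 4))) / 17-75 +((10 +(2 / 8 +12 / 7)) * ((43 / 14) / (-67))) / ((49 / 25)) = -464706549 / 6204184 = -74.90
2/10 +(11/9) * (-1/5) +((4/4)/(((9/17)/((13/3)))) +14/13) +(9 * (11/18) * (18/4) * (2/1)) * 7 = 1248569/3510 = 355.72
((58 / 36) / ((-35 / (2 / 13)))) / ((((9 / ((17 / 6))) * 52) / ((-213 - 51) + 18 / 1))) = 20213 / 1916460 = 0.01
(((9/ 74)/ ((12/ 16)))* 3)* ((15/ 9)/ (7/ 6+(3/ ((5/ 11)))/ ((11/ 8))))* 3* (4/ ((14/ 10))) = 54000/ 46361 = 1.16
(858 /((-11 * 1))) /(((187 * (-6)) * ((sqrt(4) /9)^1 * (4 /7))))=819 /1496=0.55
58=58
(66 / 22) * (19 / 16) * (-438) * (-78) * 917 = 446429529 / 4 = 111607382.25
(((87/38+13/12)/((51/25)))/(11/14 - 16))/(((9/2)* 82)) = -134575/456962958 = -0.00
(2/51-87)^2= 19669225/2601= 7562.18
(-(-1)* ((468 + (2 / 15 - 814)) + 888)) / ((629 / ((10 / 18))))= 0.48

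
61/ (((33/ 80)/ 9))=14640/ 11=1330.91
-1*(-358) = 358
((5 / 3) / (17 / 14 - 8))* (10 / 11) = -0.22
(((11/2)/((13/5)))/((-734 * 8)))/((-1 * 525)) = 11/16030560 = 0.00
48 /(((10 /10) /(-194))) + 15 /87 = -9311.83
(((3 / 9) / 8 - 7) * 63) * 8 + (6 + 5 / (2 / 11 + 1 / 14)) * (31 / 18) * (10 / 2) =-1153147 / 351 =-3285.32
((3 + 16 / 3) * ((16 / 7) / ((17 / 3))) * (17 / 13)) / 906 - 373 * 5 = -76880695 / 41223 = -1865.00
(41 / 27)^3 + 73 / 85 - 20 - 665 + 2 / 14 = -7969559662 / 11711385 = -680.50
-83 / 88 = -0.94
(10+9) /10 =19 /10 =1.90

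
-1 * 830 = -830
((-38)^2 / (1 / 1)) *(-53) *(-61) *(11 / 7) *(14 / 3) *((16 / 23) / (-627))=-7862656 / 207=-37983.85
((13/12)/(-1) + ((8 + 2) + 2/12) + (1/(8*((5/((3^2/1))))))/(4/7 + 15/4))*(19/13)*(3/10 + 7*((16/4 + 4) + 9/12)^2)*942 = 6744439.68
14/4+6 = 19/2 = 9.50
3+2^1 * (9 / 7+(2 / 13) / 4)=514 / 91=5.65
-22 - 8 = -30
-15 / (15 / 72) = -72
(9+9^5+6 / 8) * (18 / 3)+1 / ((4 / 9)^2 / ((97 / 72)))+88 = 45369257 / 128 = 354447.32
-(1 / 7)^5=-1 / 16807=-0.00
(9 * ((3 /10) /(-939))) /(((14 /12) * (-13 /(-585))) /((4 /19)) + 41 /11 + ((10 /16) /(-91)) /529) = -0.00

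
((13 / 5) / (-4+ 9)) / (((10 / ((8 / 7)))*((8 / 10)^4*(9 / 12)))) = 65 / 336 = 0.19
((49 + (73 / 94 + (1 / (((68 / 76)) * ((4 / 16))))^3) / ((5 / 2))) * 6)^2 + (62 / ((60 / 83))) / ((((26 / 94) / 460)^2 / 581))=93144533345813744039912488 / 675829604748675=137822511312.53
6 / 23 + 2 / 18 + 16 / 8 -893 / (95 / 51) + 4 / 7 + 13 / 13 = -3444683 / 7245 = -475.46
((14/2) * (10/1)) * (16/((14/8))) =640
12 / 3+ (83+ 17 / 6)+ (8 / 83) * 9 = 45169 / 498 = 90.70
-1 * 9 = -9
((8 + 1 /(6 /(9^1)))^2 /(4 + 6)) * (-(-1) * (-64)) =-2888 /5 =-577.60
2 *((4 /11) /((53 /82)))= 1.13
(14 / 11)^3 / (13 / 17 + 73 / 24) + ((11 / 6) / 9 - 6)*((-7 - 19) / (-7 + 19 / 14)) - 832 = -858.17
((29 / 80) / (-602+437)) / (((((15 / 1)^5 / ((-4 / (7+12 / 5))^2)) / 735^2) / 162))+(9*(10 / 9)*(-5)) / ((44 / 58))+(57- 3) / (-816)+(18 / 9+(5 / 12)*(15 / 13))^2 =-8358739481119 / 139622054000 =-59.87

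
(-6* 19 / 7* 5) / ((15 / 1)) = -38 / 7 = -5.43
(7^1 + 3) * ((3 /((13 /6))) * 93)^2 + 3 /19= 532432947 /3211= 165815.31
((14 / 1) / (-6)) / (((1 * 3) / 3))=-7 / 3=-2.33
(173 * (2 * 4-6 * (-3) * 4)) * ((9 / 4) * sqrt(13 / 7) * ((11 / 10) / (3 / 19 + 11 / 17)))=5532021 * sqrt(91) / 910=57991.34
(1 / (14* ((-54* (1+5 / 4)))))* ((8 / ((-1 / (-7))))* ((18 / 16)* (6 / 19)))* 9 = -2 / 19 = -0.11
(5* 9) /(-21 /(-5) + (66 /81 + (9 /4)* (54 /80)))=7776 /1129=6.89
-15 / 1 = -15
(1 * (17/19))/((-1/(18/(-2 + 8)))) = -51/19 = -2.68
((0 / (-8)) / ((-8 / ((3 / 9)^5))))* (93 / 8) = 0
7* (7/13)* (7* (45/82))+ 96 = 117771/1066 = 110.48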